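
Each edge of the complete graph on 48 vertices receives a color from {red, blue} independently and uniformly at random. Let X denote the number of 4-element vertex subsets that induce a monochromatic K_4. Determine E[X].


Let X = Σ_S X_S over the C(48, 4) = 194580 subsets S of size 4, where X_S = 1 if the K_4 on S is monochromatic.
For a fixed S, the K_4 on S has C(4, 2) = 6 edges. P[all 6 edges red] = (1/2)^6, and likewise for blue, so P[monochromatic] = 2·(1/2)^6 = 2^{1 − 6} = 1/32.
By linearity of expectation: E[X] = C(48, 4) · 2^{1 − 6} = 194580 · 1/32 = 48645/8.
Numerically: E[X] ≈ 6080.62500.

E[X] = C(48,4)·2^(1−C(4,2)) = 48645/8 ≈ 6080.62500.


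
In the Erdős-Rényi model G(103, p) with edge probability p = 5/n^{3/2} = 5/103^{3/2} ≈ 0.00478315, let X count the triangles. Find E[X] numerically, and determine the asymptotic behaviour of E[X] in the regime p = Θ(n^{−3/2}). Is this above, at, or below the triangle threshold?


Number of potential triangles: C(103, 3) = 176851.
Each occurs with probability p³ ≈ (0.00478315)³ ≈ 1.09431538e-07.
By linearity: E[X] = C(103, 3)·p³ ≈ 176851 · 1.09431538e-07 ≈ 0.019353.
Since α = 3/2 > 1, p = c/n^{3/2} = o(1/n) is below the triangle threshold p ~ 1/n. Asymptotically E[X] ~ (c³/6)·n^{3(1−α)} = (5³/6)·n^{-1.5} → 0, so by Markov's inequality G has no triangles w.h.p.

E[X] ≈ 0.019353; in regime p = Θ(1/n^{3/2}) E[X] tends to 0 (below the triangle threshold p ~ 1/n).


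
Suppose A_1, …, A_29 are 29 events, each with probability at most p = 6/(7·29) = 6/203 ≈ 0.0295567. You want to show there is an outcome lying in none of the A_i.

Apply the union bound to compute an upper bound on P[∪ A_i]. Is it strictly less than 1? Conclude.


Union bound: P[∪_{i=1}^{29} A_i] ≤ Σ_i P[A_i] ≤ 29·p = 29·(6/203) = 6/7.
Numerically: 6/7 ≈ 0.8571429.
Is 6/7 < 1? YES.
Since P[∪ A_i] ≤ 6/7 < 1, the complement has P[∩ A_i^c] ≥ 1 − 6/7 = 1/7 > 0, so some outcome avoids every A_i.

29·p = 6/7 ≈ 0.8571429; existence CERTIFIED by the union bound.


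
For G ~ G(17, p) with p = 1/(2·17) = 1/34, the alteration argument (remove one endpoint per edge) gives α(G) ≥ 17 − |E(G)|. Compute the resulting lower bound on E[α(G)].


E[|E(G)|] = C(17, 2)·p = 136 · (1/34) = 4.
E[α(G)] ≥ n − E[|E(G)|] = 17 − 4 = 13.
Numerically: ≈ 13.000000.
(This is only a lower bound; the true E[α(G)] may be larger.)

E[α(G)] ≥ 13 ≈ 13.000000.


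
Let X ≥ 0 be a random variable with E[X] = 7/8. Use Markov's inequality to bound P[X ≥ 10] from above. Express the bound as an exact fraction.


μ = E[X] = 7/8, a = 10.
Markov: P[X ≥ 10] ≤ μ/a = (7/8)/10 = 7/80.
Numerically: ≈ 0.087.
(Since a = 10 > μ = 0.875, the bound 7/80 is < 1 and informative.)

P[X ≥ 10] ≤ 7/80 ≈ 0.087.


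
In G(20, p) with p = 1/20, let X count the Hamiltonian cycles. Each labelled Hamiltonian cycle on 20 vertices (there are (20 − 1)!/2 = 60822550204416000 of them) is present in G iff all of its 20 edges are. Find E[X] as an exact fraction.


K_20 has (20 − 1)!/2 = 60822550204416000 labelled Hamiltonian cycles.
For each such Hamiltonian cycle H, let X_H = 1 if all 20 edges of H are present in G. Then P[X_H = 1] = p^{20} = (1/20)^{20} = 1/104857600000000000000000000.
Summing the indicators: E[X] = Σ_H E[X_H] = 60822550204416000 · p^{20} = 60822550204416000 · 1/104857600000000000000000000 = 14849255421/25600000000000000000.
Numerically: E[X] ≈ 5.8e-10.

E[X] = 60822550204416000 · (1/20)^{20} = 14849255421/25600000000000000000 ≈ 5.8e-10.


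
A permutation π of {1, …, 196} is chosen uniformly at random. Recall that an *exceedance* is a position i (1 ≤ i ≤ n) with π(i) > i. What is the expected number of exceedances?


Write X = Σ_{i=1}^{196} X_i, where X_i = 1_{π(i) > i}.
For each fixed i, π(i) is uniform over {1, …, 196} (marginal of a uniform permutation), so P[π(i) > i] = (n − i)/n. Summing: Σ_{i=1}^{196} (n − i)/n = (0 + 1 + … + 195)/196 = 196(196 − 1)/(2·196) = (196 − 1)/2.
Hence E[X] = Σ_{i=1}^{196} (196 − i)/196 = 195/2 ≈ 97.500000.

E[X] = 195/2 = 97.500000.


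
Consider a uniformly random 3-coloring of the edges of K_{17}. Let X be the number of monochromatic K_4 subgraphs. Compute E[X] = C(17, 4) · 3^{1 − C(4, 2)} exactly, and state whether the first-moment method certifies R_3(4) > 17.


E[X] = C(17, 4) · 3^{1 − 6} = 2380 · 3^{−5} = 2380/243.
As a reduced fraction: E[X] = 2380/243 ≈ 9.794.
Is E[X] < 1? NO.
Since E[X] ≥ 1, the first-moment bound is inconclusive at n = 17; it does NOT by itself certify R_3(4) > 17.

E[X] = 2380/243 ≈ 9.794; E[X] ≥ 1; first-moment method inconclusive here.


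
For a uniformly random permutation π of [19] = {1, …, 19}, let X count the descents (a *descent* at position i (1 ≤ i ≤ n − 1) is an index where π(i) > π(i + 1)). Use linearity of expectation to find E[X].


Write X = Σ X_I over i = 1, …, 18, with X_I the indicator of one descent.
There are 18 indicators.
For each fixed i, the pair (π(i), π(i+1)) is a uniformly random ordered pair of distinct values from {1, …, 19}; by symmetry P[π(i) > π(i+1)] = 1/2.
By linearity: E[X] = 18 · (1/2) = (19 − 1) · (1/2) = 9 ≈ 9.00000.

E[X] = 9 = 9.00000.


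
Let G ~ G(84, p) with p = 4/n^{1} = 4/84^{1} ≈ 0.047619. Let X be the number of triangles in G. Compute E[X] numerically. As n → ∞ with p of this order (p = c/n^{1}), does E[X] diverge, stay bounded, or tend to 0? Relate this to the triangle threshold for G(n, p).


Number of potential triangles: C(84, 3) = 95284.
Each occurs with probability p³ ≈ (0.047619)³ ≈ 1.0797970e-04.
By linearity: E[X] = C(84, 3)·p³ ≈ 95284 · 1.0797970e-04 ≈ 10.28874.
Here α = 1, so p = 4/n is exactly at the triangle threshold p ~ 1/n. Asymptotically E[X] → c³/6 = 4³/6 = 32/3 ≈ 10.66667, a bounded constant. In this regime the triangle count is asymptotically Poisson(c³/6).

E[X] ≈ 10.28874; in regime p = Θ(1/n^{1}) E[X] stays bounded (at the triangle threshold p ~ 1/n).


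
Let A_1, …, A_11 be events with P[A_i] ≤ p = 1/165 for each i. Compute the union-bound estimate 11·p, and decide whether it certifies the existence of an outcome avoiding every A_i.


Union bound: P[∪_{i=1}^{11} A_i] ≤ Σ_i P[A_i] ≤ 11·p = 11·(1/165) = 1/15.
Numerically: 1/15 ≈ 0.06667.
Is 1/15 < 1? YES.
Since P[∪ A_i] ≤ 1/15 < 1, the complement has P[∩ A_i^c] ≥ 1 − 1/15 = 14/15 > 0, so some outcome avoids every A_i.

11·p = 1/15 ≈ 0.06667; existence CERTIFIED by the union bound.


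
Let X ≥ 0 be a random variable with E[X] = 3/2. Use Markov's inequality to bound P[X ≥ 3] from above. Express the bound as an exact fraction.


μ = E[X] = 3/2, a = 3.
Markov: P[X ≥ 3] ≤ μ/a = (3/2)/3 = 1/2.
Numerically: ≈ 0.500.
(Since a = 3 > μ = 1.500, the bound 1/2 is < 1 and informative.)

P[X ≥ 3] ≤ 1/2 ≈ 0.500.


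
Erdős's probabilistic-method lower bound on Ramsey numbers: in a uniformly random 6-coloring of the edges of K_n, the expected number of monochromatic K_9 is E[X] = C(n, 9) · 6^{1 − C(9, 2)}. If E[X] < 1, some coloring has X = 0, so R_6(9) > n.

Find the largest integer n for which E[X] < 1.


We need C(n, 9) · 6^{1 − 36} < 1, i.e. C(n, 9) < 6^{36 − 1} = 1719070799748422591028658176.
Check values of n near the boundary:
  n = 4407: C(4407, 9) = 1713856532599459170657070050; 1713856532599459170657070050 < 1719070799748422591028658176? YES
  n = 4408: C(4408, 9) = 1717362945146264156457459600; 1717362945146264156457459600 < 1719070799748422591028658176? YES
  n = 4409: C(4409, 9) = 1720875732988608787686577131; 1720875732988608787686577131 < 1719070799748422591028658176? NO
The largest n with C(n, 9) < 1719070799748422591028658176 is n = 4408 (where E[X] = 35778394690547169926197075/35813974994758803979763712 ≈ 0.9990). Hence R_6(9) > 4408, i.e. R_6(9) ≥ 4409.

Largest n = 4408; hence R_6(9) > 4408.


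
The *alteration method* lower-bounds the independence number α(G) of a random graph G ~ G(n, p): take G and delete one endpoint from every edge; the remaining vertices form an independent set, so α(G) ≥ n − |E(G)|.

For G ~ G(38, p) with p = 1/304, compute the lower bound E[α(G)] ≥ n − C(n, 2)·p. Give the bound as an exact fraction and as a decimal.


E[|E(G)|] = C(38, 2)·p = 703 · (1/304) = 37/16.
E[α(G)] ≥ n − E[|E(G)|] = 38 − 37/16 = 571/16.
Numerically: ≈ 35.68750.
(This is only a lower bound; the true E[α(G)] may be larger.)

E[α(G)] ≥ 571/16 ≈ 35.68750.


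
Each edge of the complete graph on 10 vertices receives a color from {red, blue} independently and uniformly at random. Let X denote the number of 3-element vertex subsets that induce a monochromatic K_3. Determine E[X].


Let X = Σ_S X_S over the C(10, 3) = 120 subsets S of size 3, where X_S = 1 if the K_3 on S is monochromatic.
For a fixed S, the K_3 on S has C(3, 2) = 3 edges. P[all 3 edges red] = (1/2)^3, and likewise for blue, so P[monochromatic] = 2·(1/2)^3 = 2^{1 − 3} = 1/4.
By linearity of expectation: E[X] = C(10, 3) · 2^{1 − 3} = 120 · 1/4 = 30.
Numerically: E[X] ≈ 30.000.

E[X] = C(10,3)·2^(1−C(3,2)) = 30 ≈ 30.000.


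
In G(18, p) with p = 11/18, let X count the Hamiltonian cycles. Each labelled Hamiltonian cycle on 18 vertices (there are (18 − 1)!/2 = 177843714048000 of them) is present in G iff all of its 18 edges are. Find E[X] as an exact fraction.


K_18 has (18 − 1)!/2 = 177843714048000 labelled Hamiltonian cycles.
For each such Hamiltonian cycle H, let X_H = 1 if all 18 edges of H are present in G. Then P[X_H = 1] = p^{18} = (11/18)^{18} = 5559917313492231481/39346408075296537575424.
Summing the indicators: E[X] = Σ_H E[X_H] = 177843714048000 · p^{18} = 177843714048000 · 5559917313492231481/39346408075296537575424 = 82786473808235140223154875/3294258113514384.
Numerically: E[X] ≈ 2.5131e+10.

E[X] = 177843714048000 · (11/18)^{18} = 82786473808235140223154875/3294258113514384 ≈ 2.5131e+10.


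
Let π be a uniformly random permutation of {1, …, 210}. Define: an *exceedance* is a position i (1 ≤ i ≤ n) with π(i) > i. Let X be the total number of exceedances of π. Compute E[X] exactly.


Write X = Σ_{i=1}^{210} X_i, where X_i = 1_{π(i) > i}.
For each fixed i, π(i) is uniform over {1, …, 210} (marginal of a uniform permutation), so P[π(i) > i] = (n − i)/n. Summing: Σ_{i=1}^{210} (n − i)/n = (0 + 1 + … + 209)/210 = 210(210 − 1)/(2·210) = (210 − 1)/2.
Hence E[X] = Σ_{i=1}^{210} (210 − i)/210 = 209/2 ≈ 104.500000.

E[X] = 209/2 = 104.500000.


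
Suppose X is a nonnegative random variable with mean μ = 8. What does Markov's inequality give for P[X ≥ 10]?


μ = E[X] = 8, a = 10.
Markov: P[X ≥ 10] ≤ μ/a = (8)/10 = 4/5.
Numerically: ≈ 0.8000.
(Since a = 10 > μ = 8.0000, the bound 4/5 is < 1 and informative.)

P[X ≥ 10] ≤ 4/5 ≈ 0.8000.


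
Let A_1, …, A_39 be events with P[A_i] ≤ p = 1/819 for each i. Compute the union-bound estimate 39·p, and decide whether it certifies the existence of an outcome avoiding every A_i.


Union bound: P[∪_{i=1}^{39} A_i] ≤ Σ_i P[A_i] ≤ 39·p = 39·(1/819) = 1/21.
Numerically: 1/21 ≈ 0.04762.
Is 1/21 < 1? YES.
Since P[∪ A_i] ≤ 1/21 < 1, the complement has P[∩ A_i^c] ≥ 1 − 1/21 = 20/21 > 0, so some outcome avoids every A_i.

39·p = 1/21 ≈ 0.04762; existence CERTIFIED by the union bound.


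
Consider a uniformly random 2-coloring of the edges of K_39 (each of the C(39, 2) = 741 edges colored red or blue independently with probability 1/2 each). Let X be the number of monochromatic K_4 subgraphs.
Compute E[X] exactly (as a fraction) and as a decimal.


Let X = Σ_S X_S over the C(39, 4) = 82251 subsets S of size 4, where X_S = 1 if the K_4 on S is monochromatic.
For a fixed S, the K_4 on S has C(4, 2) = 6 edges. P[all 6 edges red] = (1/2)^6, and likewise for blue, so P[monochromatic] = 2·(1/2)^6 = 2^{1 − 6} = 1/32.
By linearity of expectation: E[X] = C(39, 4) · 2^{1 − 6} = 82251 · 1/32 = 82251/32.
Numerically: E[X] ≈ 2570.3438.

E[X] = C(39,4)·2^(1−C(4,2)) = 82251/32 ≈ 2570.3438.


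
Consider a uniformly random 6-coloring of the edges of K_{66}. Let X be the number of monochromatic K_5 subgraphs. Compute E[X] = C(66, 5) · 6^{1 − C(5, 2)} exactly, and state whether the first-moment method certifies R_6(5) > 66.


E[X] = C(66, 5) · 6^{1 − 10} = 8936928 · 6^{−9} = 8936928/10077696.
As a reduced fraction: E[X] = 31031/34992 ≈ 0.8868.
Is E[X] < 1? YES.
Since E[X] < 1, there exists a 6-coloring of K_{66} with no monochromatic K_5; hence R_6(5) > 66.

E[X] = 31031/34992 ≈ 0.8868; E[X] < 1, so R_6(5) > 66.


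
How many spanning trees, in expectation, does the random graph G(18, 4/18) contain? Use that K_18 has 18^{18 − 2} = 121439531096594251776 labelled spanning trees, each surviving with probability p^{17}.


K_18 has 18^{18 − 2} = 121439531096594251776 labelled spanning trees.
For each such spanning tree H, let X_H = 1 if all 17 edges of H are present in G. Then P[X_H = 1] = p^{17} = (2/9)^{17} = 131072/16677181699666569.
Summing the indicators: E[X] = Σ_H E[X_H] = 121439531096594251776 · p^{17} = 121439531096594251776 · 131072/16677181699666569 = 8589934592/9.
Numerically: E[X] ≈ 9.54e+08.

E[X] = 121439531096594251776 · (2/9)^{17} = 8589934592/9 ≈ 9.54e+08.


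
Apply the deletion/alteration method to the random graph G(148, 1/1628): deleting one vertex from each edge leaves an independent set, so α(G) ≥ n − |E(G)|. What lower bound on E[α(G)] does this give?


E[|E(G)|] = C(148, 2)·p = 10878 · (1/1628) = 147/22.
E[α(G)] ≥ n − E[|E(G)|] = 148 − 147/22 = 3109/22.
Numerically: ≈ 141.318182.
(This is only a lower bound; the true E[α(G)] may be larger.)

E[α(G)] ≥ 3109/22 ≈ 141.318182.


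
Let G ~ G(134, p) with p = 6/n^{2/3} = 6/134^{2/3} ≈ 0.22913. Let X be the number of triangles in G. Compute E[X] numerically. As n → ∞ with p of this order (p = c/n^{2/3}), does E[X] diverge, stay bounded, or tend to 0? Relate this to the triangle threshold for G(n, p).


Number of potential triangles: C(134, 3) = 392084.
Each occurs with probability p³ ≈ (0.22913)³ ≈ 1.2029405e-02.
By linearity: E[X] = C(134, 3)·p³ ≈ 392084 · 1.2029405e-02 ≈ 4716.53731.
Since α = 2/3 < 1, p = c/n^{2/3} ≫ 1/n is above the triangle threshold p ~ 1/n. Asymptotically E[X] ~ (c³/6)·n^{3(1−α)} = (6³/6)·n^{1} → ∞; triangles are abundant w.h.p.

E[X] ≈ 4716.53731; in regime p = Θ(1/n^{2/3}) E[X] diverges (above the triangle threshold p ~ 1/n).


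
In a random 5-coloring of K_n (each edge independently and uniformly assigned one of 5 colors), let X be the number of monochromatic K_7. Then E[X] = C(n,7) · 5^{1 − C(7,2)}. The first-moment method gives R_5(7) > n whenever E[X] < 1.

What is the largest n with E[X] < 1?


We need C(n, 7) · 5^{1 − 21} < 1, i.e. C(n, 7) < 5^{21 − 1} = 95367431640625.
Check values of n near the boundary:
  n = 333: C(333, 7) = 84549532139028; 84549532139028 < 95367431640625? YES
  n = 334: C(334, 7) = 86359460961576; 86359460961576 < 95367431640625? YES
  n = 335: C(335, 7) = 88202498238195; 88202498238195 < 95367431640625? YES
  n = 336: C(336, 7) = 90079147136880; 90079147136880 < 95367431640625? YES
  n = 337: C(337, 7) = 91989916924632; 91989916924632 < 95367431640625? YES
  n = 338: C(338, 7) = 93935323022736; 93935323022736 < 95367431640625? YES
  n = 339: C(339, 7) = 95915887062372; 95915887062372 < 95367431640625? NO
  n = 340: C(340, 7) = 97932136940560; 97932136940560 < 95367431640625? NO
The largest n with C(n, 7) < 95367431640625 is n = 338 (where E[X] = 93935323022736/95367431640625 ≈ 0.98498). Hence R_5(7) > 338, i.e. R_5(7) ≥ 339.

Largest n = 338; hence R_5(7) > 338.


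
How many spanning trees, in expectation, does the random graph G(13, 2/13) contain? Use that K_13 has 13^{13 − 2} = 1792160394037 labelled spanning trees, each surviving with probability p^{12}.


K_13 has 13^{13 − 2} = 1792160394037 labelled spanning trees.
For each such spanning tree H, let X_H = 1 if all 12 edges of H are present in G. Then P[X_H = 1] = p^{12} = (2/13)^{12} = 4096/23298085122481.
Summing the indicators: E[X] = Σ_H E[X_H] = 1792160394037 · p^{12} = 1792160394037 · 4096/23298085122481 = 4096/13.
Numerically: E[X] ≈ 315.

E[X] = 1792160394037 · (2/13)^{12} = 4096/13 ≈ 315.


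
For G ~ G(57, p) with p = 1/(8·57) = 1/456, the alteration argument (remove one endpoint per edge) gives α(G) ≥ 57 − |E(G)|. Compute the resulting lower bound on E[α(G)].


E[|E(G)|] = C(57, 2)·p = 1596 · (1/456) = 7/2.
E[α(G)] ≥ n − E[|E(G)|] = 57 − 7/2 = 107/2.
Numerically: ≈ 53.50000.
(This is only a lower bound; the true E[α(G)] may be larger.)

E[α(G)] ≥ 107/2 ≈ 53.50000.


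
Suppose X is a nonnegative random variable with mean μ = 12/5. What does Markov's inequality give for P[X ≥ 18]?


μ = E[X] = 12/5, a = 18.
Markov: P[X ≥ 18] ≤ μ/a = (12/5)/18 = 2/15.
Numerically: ≈ 0.13333.
(Since a = 18 > μ = 2.40000, the bound 2/15 is < 1 and informative.)

P[X ≥ 18] ≤ 2/15 ≈ 0.13333.


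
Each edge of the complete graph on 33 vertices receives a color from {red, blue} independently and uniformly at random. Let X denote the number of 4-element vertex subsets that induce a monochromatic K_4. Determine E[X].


Let X = Σ_S X_S over the C(33, 4) = 40920 subsets S of size 4, where X_S = 1 if the K_4 on S is monochromatic.
For a fixed S, the K_4 on S has C(4, 2) = 6 edges. P[all 6 edges red] = (1/2)^6, and likewise for blue, so P[monochromatic] = 2·(1/2)^6 = 2^{1 − 6} = 1/32.
Summing: E[X] = C(33, 4) · 2^{1 − 6} = 40920 · 1/32 = 5115/4.
Numerically: E[X] ≈ 1278.750000.

E[X] = C(33,4)·2^(1−C(4,2)) = 5115/4 ≈ 1278.750000.


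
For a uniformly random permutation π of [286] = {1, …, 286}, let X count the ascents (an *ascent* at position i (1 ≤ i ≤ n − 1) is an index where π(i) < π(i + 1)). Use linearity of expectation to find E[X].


Write X = Σ X_I over i = 1, …, 285, with X_I the indicator of one ascent.
There are 285 indicators.
For each fixed i, the pair (π(i), π(i+1)) is a uniformly random ordered pair of distinct values from {1, …, 286}; by symmetry P[π(i) < π(i+1)] = 1/2.
By linearity: E[X] = 285 · (1/2) = (286 − 1) · (1/2) = 285/2 ≈ 142.5000.

E[X] = 285/2 = 142.5000.


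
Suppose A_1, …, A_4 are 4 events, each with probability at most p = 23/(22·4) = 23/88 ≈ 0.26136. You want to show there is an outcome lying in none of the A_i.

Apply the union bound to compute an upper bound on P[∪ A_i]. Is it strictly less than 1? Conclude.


Union bound: P[∪_{i=1}^{4} A_i] ≤ Σ_i P[A_i] ≤ 4·p = 4·(23/88) = 23/22.
Numerically: 23/22 ≈ 1.04545.
Is 23/22 < 1? NO.
Since the bound 23/22 is ≥ 1, the union bound is uninformative here; it does NOT by itself certify existence.

4·p = 23/22 ≈ 1.04545; existence NOT certified by the union bound.


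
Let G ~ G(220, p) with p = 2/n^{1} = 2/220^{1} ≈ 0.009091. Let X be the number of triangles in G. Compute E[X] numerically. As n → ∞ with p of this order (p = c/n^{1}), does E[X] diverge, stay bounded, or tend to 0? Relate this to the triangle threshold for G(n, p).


Number of potential triangles: C(220, 3) = 1750540.
Each occurs with probability p³ ≈ (0.009091)³ ≈ 7.513148e-07.
By linearity: E[X] = C(220, 3)·p³ ≈ 1750540 · 7.513148e-07 ≈ 1.3152.
Here α = 1, so p = 2/n is exactly at the triangle threshold p ~ 1/n. Asymptotically E[X] → c³/6 = 2³/6 = 4/3 ≈ 1.3333, a bounded constant. In this regime the triangle count is asymptotically Poisson(c³/6).

E[X] ≈ 1.3152; in regime p = Θ(1/n^{1}) E[X] stays bounded (at the triangle threshold p ~ 1/n).


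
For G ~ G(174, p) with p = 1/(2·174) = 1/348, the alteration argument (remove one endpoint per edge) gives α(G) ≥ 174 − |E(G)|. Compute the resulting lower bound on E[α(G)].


E[|E(G)|] = C(174, 2)·p = 15051 · (1/348) = 173/4.
E[α(G)] ≥ n − E[|E(G)|] = 174 − 173/4 = 523/4.
Numerically: ≈ 130.750000.
(This is only a lower bound; the true E[α(G)] may be larger.)

E[α(G)] ≥ 523/4 ≈ 130.750000.


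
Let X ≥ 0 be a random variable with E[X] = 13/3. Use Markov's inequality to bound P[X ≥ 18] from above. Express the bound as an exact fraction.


μ = E[X] = 13/3, a = 18.
Markov: P[X ≥ 18] ≤ μ/a = (13/3)/18 = 13/54.
Numerically: ≈ 0.24074.
(Since a = 18 > μ = 4.33333, the bound 13/54 is < 1 and informative.)

P[X ≥ 18] ≤ 13/54 ≈ 0.24074.


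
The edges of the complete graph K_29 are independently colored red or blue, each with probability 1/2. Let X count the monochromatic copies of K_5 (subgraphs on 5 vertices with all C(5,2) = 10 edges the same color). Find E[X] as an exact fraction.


Let X = Σ_S X_S over the C(29, 5) = 118755 subsets S of size 5, where X_S = 1 if the K_5 on S is monochromatic.
For a fixed S, the K_5 on S has C(5, 2) = 10 edges. P[all 10 edges red] = (1/2)^10, and likewise for blue, so P[monochromatic] = 2·(1/2)^10 = 2^{1 − 10} = 1/512.
By linearity: E[X] = C(29, 5) · 2^{1 − 10} = 118755 · 1/512 = 118755/512.
Numerically: E[X] ≈ 231.94336.

E[X] = C(29,5)·2^(1−C(5,2)) = 118755/512 ≈ 231.94336.


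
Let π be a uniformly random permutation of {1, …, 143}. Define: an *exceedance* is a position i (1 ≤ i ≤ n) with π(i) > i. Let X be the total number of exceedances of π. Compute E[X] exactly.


Write X = Σ_{i=1}^{143} X_i, where X_i = 1_{π(i) > i}.
For each fixed i, π(i) is uniform over {1, …, 143} (marginal of a uniform permutation), so P[π(i) > i] = (n − i)/n. Summing: Σ_{i=1}^{143} (n − i)/n = (0 + 1 + … + 142)/143 = 143(143 − 1)/(2·143) = (143 − 1)/2.
Hence E[X] = Σ_{i=1}^{143} (143 − i)/143 = 71 ≈ 71.0000.

E[X] = 71 = 71.0000.


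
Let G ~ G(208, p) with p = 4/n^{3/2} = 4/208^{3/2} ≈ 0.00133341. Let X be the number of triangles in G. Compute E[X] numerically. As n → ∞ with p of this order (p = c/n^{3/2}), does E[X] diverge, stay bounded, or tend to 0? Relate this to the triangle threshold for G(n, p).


Number of potential triangles: C(208, 3) = 1478256.
Each occurs with probability p³ ≈ (0.00133341)³ ≈ 2.37080026e-09.
By linearity: E[X] = C(208, 3)·p³ ≈ 1478256 · 2.37080026e-09 ≈ 0.003505.
Since α = 3/2 > 1, p = c/n^{3/2} = o(1/n) is below the triangle threshold p ~ 1/n. Asymptotically E[X] ~ (c³/6)·n^{3(1−α)} = (4³/6)·n^{-1.5} → 0, so by Markov's inequality G has no triangles w.h.p.

E[X] ≈ 0.003505; in regime p = Θ(1/n^{3/2}) E[X] tends to 0 (below the triangle threshold p ~ 1/n).


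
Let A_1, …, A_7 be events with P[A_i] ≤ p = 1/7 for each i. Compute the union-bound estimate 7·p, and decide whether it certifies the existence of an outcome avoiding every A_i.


Union bound: P[∪_{i=1}^{7} A_i] ≤ Σ_i P[A_i] ≤ 7·p = 7·(1/7) = 1.
Numerically: 1 ≈ 1.0000000.
Is 1 < 1? NO.
Since the bound 1 is ≥ 1, the union bound is uninformative here; it does NOT by itself certify existence.

7·p = 1 ≈ 1.0000000; existence NOT certified by the union bound.


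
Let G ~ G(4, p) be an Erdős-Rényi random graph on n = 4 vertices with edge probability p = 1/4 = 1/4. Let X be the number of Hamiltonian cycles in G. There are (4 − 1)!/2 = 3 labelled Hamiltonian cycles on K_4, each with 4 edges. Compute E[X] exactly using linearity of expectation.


K_4 has (4 − 1)!/2 = 3 labelled Hamiltonian cycles.
For each such Hamiltonian cycle H, let X_H = 1 if all 4 edges of H are present in G. Then P[X_H = 1] = p^{4} = (1/4)^{4} = 1/256.
Summing the indicators: E[X] = Σ_H E[X_H] = 3 · p^{4} = 3 · 1/256 = 3/256.
Numerically: E[X] ≈ 0.011719.

E[X] = 3 · (1/4)^{4} = 3/256 ≈ 0.011719.


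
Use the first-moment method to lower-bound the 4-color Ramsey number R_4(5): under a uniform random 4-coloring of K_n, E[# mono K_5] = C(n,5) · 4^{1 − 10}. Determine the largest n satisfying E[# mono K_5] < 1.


We need C(n, 5) · 4^{1 − 10} < 1, i.e. C(n, 5) < 4^{10 − 1} = 262144.
Check values of n near the boundary:
  n = 28: C(28, 5) = 98280; 98280 < 262144? YES
  n = 29: C(29, 5) = 118755; 118755 < 262144? YES
  n = 30: C(30, 5) = 142506; 142506 < 262144? YES
  n = 31: C(31, 5) = 169911; 169911 < 262144? YES
  n = 32: C(32, 5) = 201376; 201376 < 262144? YES
  n = 33: C(33, 5) = 237336; 237336 < 262144? YES
  n = 34: C(34, 5) = 278256; 278256 < 262144? NO
  n = 35: C(35, 5) = 324632; 324632 < 262144? NO
  n = 36: C(36, 5) = 376992; 376992 < 262144? NO
The largest n with C(n, 5) < 262144 is n = 33 (where E[X] = 29667/32768 ≈ 0.90536). Hence R_4(5) > 33, i.e. R_4(5) ≥ 34.

Largest n = 33; hence R_4(5) > 33.


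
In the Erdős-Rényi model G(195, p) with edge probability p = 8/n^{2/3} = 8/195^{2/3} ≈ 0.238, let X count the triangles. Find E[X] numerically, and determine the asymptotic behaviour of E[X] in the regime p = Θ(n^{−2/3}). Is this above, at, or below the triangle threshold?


Number of potential triangles: C(195, 3) = 1216865.
Each occurs with probability p³ ≈ (0.238)³ ≈ 1.34648e-02.
By linearity: E[X] = C(195, 3)·p³ ≈ 1216865 · 1.34648e-02 ≈ 16384.875.
Since α = 2/3 < 1, p = c/n^{2/3} ≫ 1/n is above the triangle threshold p ~ 1/n. Asymptotically E[X] ~ (c³/6)·n^{3(1−α)} = (8³/6)·n^{1} → ∞; triangles are abundant w.h.p.

E[X] ≈ 16384.875; in regime p = Θ(1/n^{2/3}) E[X] diverges (above the triangle threshold p ~ 1/n).


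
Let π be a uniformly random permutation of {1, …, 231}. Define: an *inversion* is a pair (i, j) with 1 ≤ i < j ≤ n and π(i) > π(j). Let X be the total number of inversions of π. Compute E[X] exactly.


Write X = Σ X_I over the C(231, 2) = 26565 pairs i < j, with X_I the indicator of one inversion.
There are 26565 indicators.
For each fixed pair i < j, the values π(i) and π(j) are two distinct elements of {1, …, 231} in uniformly random order; by symmetry P[π(i) > π(j)] = 1/2.
By linearity: E[X] = 26565 · (1/2) = C(231, 2) · (1/2) = 26565/2 = 26565/2 ≈ 13282.5000.

E[X] = 26565/2 = 13282.5000.


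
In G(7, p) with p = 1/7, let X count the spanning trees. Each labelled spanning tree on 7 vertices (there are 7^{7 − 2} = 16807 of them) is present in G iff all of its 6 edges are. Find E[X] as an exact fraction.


K_7 has 7^{7 − 2} = 16807 labelled spanning trees.
For each such spanning tree H, let X_H = 1 if all 6 edges of H are present in G. Then P[X_H = 1] = p^{6} = (1/7)^{6} = 1/117649.
By linearity: E[X] = Σ_H E[X_H] = 16807 · p^{6} = 16807 · 1/117649 = 1/7.
Numerically: E[X] ≈ 0.14286.

E[X] = 16807 · (1/7)^{6} = 1/7 ≈ 0.14286.


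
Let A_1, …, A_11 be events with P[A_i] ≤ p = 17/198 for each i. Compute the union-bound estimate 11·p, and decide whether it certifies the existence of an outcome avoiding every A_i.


Union bound: P[∪_{i=1}^{11} A_i] ≤ Σ_i P[A_i] ≤ 11·p = 11·(17/198) = 17/18.
Numerically: 17/18 ≈ 0.944.
Is 17/18 < 1? YES.
Since P[∪ A_i] ≤ 17/18 < 1, the complement has P[∩ A_i^c] ≥ 1 − 17/18 = 1/18 > 0, so some outcome avoids every A_i.

11·p = 17/18 ≈ 0.944; existence CERTIFIED by the union bound.


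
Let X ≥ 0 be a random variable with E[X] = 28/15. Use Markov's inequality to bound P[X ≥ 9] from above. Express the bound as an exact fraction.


μ = E[X] = 28/15, a = 9.
Markov: P[X ≥ 9] ≤ μ/a = (28/15)/9 = 28/135.
Numerically: ≈ 0.2074.
(Since a = 9 > μ = 1.8667, the bound 28/135 is < 1 and informative.)

P[X ≥ 9] ≤ 28/135 ≈ 0.2074.


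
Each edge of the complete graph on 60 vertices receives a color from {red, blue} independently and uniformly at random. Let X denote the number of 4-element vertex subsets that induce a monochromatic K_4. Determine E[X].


Let X = Σ_S X_S over the C(60, 4) = 487635 subsets S of size 4, where X_S = 1 if the K_4 on S is monochromatic.
For a fixed S, the K_4 on S has C(4, 2) = 6 edges. P[all 6 edges red] = (1/2)^6, and likewise for blue, so P[monochromatic] = 2·(1/2)^6 = 2^{1 − 6} = 1/32.
By linearity of expectation: E[X] = C(60, 4) · 2^{1 − 6} = 487635 · 1/32 = 487635/32.
Numerically: E[X] ≈ 15238.5938.

E[X] = C(60,4)·2^(1−C(4,2)) = 487635/32 ≈ 15238.5938.


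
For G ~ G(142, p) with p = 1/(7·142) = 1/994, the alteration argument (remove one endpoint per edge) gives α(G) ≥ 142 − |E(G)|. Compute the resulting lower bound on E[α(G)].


E[|E(G)|] = C(142, 2)·p = 10011 · (1/994) = 141/14.
E[α(G)] ≥ n − E[|E(G)|] = 142 − 141/14 = 1847/14.
Numerically: ≈ 131.928571.
(This is only a lower bound; the true E[α(G)] may be larger.)

E[α(G)] ≥ 1847/14 ≈ 131.928571.


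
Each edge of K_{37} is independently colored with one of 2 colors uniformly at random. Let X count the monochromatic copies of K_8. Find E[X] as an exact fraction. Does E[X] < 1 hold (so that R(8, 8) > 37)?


E[X] = C(37, 8) · 2^{1 − 28} = 38608020 · 2^{−27} = 38608020/134217728.
As a reduced fraction: E[X] = 9652005/33554432 ≈ 0.2877.
Is E[X] < 1? YES.
Since E[X] < 1, there exists a 2-coloring of K_{37} with no monochromatic K_8; hence R(8, 8) > 37.

E[X] = 9652005/33554432 ≈ 0.2877; E[X] < 1, so R(8, 8) > 37.


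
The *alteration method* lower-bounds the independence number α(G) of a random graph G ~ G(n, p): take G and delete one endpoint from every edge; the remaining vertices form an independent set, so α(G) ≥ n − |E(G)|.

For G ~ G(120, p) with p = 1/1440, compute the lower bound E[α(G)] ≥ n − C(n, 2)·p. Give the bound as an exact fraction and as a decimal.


E[|E(G)|] = C(120, 2)·p = 7140 · (1/1440) = 119/24.
E[α(G)] ≥ n − E[|E(G)|] = 120 − 119/24 = 2761/24.
Numerically: ≈ 115.0417.
(This is only a lower bound; the true E[α(G)] may be larger.)

E[α(G)] ≥ 2761/24 ≈ 115.0417.


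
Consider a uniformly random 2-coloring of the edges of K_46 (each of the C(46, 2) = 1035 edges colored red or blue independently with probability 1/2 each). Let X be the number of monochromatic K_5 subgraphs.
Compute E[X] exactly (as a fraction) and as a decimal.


Let X = Σ_S X_S over the C(46, 5) = 1370754 subsets S of size 5, where X_S = 1 if the K_5 on S is monochromatic.
For a fixed S, the K_5 on S has C(5, 2) = 10 edges. P[all 10 edges red] = (1/2)^10, and likewise for blue, so P[monochromatic] = 2·(1/2)^10 = 2^{1 − 10} = 1/512.
By linearity: E[X] = C(46, 5) · 2^{1 − 10} = 1370754 · 1/512 = 685377/256.
Numerically: E[X] ≈ 2677.254.

E[X] = C(46,5)·2^(1−C(5,2)) = 685377/256 ≈ 2677.254.


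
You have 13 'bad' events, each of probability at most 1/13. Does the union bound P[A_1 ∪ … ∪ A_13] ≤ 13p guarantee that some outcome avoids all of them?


Union bound: P[∪_{i=1}^{13} A_i] ≤ Σ_i P[A_i] ≤ 13·p = 13·(1/13) = 1.
Numerically: 1 ≈ 1.0000000.
Is 1 < 1? NO.
Since the bound 1 is ≥ 1, the union bound is uninformative here; it does NOT by itself certify existence.

13·p = 1 ≈ 1.0000000; existence NOT certified by the union bound.


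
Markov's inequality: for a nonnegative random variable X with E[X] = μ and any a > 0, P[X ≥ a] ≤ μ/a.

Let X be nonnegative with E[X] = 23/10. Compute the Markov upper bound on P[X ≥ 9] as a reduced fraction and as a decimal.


μ = E[X] = 23/10, a = 9.
Markov: P[X ≥ 9] ≤ μ/a = (23/10)/9 = 23/90.
Numerically: ≈ 0.255556.
(Since a = 9 > μ = 2.300000, the bound 23/90 is < 1 and informative.)

P[X ≥ 9] ≤ 23/90 ≈ 0.255556.


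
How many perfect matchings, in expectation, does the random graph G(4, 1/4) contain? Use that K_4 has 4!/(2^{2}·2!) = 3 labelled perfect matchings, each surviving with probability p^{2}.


K_4 has 4!/(2^{2}·2!) = 3 labelled perfect matchings.
For each such perfect matching H, let X_H = 1 if all 2 edges of H are present in G. Then P[X_H = 1] = p^{2} = (1/4)^{2} = 1/16.
By linearity: E[X] = Σ_H E[X_H] = 3 · p^{2} = 3 · 1/16 = 3/16.
Numerically: E[X] ≈ 0.1875.

E[X] = 3 · (1/4)^{2} = 3/16 ≈ 0.1875.


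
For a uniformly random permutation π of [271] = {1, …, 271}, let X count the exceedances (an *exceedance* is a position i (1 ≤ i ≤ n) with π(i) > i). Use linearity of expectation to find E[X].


Write X = Σ_{i=1}^{271} X_i, where X_i = 1_{π(i) > i}.
For each fixed i, π(i) is uniform over {1, …, 271} (marginal of a uniform permutation), so P[π(i) > i] = (n − i)/n. Summing: Σ_{i=1}^{271} (n − i)/n = (0 + 1 + … + 270)/271 = 271(271 − 1)/(2·271) = (271 − 1)/2.
Hence E[X] = Σ_{i=1}^{271} (271 − i)/271 = 135 ≈ 135.0000.

E[X] = 135 = 135.0000.


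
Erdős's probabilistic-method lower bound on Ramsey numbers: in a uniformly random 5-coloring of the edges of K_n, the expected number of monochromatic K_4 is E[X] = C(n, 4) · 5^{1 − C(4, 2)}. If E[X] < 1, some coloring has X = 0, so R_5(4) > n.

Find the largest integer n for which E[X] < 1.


We need C(n, 4) · 5^{1 − 6} < 1, i.e. C(n, 4) < 5^{6 − 1} = 3125.
Check values of n near the boundary:
  n = 17: C(17, 4) = 2380; 2380 < 3125? YES
  n = 18: C(18, 4) = 3060; 3060 < 3125? YES
  n = 19: C(19, 4) = 3876; 3876 < 3125? NO
  n = 20: C(20, 4) = 4845; 4845 < 3125? NO
  n = 21: C(21, 4) = 5985; 5985 < 3125? NO
The largest n with C(n, 4) < 3125 is n = 18 (where E[X] = 612/625 ≈ 0.979). Hence R_5(4) > 18, i.e. R_5(4) ≥ 19.

Largest n = 18; hence R_5(4) > 18.


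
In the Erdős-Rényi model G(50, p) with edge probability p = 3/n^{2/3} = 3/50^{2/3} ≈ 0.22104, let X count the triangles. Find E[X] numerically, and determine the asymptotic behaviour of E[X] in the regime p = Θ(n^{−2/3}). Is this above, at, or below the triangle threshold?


Number of potential triangles: C(50, 3) = 19600.
Each occurs with probability p³ ≈ (0.22104)³ ≈ 1.0800000e-02.
By linearity: E[X] = C(50, 3)·p³ ≈ 19600 · 1.0800000e-02 ≈ 211.68000.
Since α = 2/3 < 1, p = c/n^{2/3} ≫ 1/n is above the triangle threshold p ~ 1/n. Asymptotically E[X] ~ (c³/6)·n^{3(1−α)} = (3³/6)·n^{1} → ∞; triangles are abundant w.h.p.

E[X] ≈ 211.68000; in regime p = Θ(1/n^{2/3}) E[X] diverges (above the triangle threshold p ~ 1/n).


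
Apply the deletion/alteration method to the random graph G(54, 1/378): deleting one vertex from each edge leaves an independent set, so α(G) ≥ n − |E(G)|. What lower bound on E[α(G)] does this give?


E[|E(G)|] = C(54, 2)·p = 1431 · (1/378) = 53/14.
E[α(G)] ≥ n − E[|E(G)|] = 54 − 53/14 = 703/14.
Numerically: ≈ 50.21429.
(This is only a lower bound; the true E[α(G)] may be larger.)

E[α(G)] ≥ 703/14 ≈ 50.21429.


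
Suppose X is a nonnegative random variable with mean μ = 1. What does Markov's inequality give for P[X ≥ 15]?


μ = E[X] = 1, a = 15.
Markov: P[X ≥ 15] ≤ μ/a = (1)/15 = 1/15.
Numerically: ≈ 0.06667.
(Since a = 15 > μ = 1.00000, the bound 1/15 is < 1 and informative.)

P[X ≥ 15] ≤ 1/15 ≈ 0.06667.


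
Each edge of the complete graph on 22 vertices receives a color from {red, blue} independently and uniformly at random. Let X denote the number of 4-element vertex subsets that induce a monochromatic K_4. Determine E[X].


Let X = Σ_S X_S over the C(22, 4) = 7315 subsets S of size 4, where X_S = 1 if the K_4 on S is monochromatic.
For a fixed S, the K_4 on S has C(4, 2) = 6 edges. P[all 6 edges red] = (1/2)^6, and likewise for blue, so P[monochromatic] = 2·(1/2)^6 = 2^{1 − 6} = 1/32.
Summing: E[X] = C(22, 4) · 2^{1 − 6} = 7315 · 1/32 = 7315/32.
Numerically: E[X] ≈ 228.59375.

E[X] = C(22,4)·2^(1−C(4,2)) = 7315/32 ≈ 228.59375.


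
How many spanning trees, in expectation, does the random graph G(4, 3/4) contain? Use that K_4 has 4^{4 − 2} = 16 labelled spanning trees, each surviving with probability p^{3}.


K_4 has 4^{4 − 2} = 16 labelled spanning trees.
For each such spanning tree H, let X_H = 1 if all 3 edges of H are present in G. Then P[X_H = 1] = p^{3} = (3/4)^{3} = 27/64.
By linearity of expectation: E[X] = Σ_H E[X_H] = 16 · p^{3} = 16 · 27/64 = 27/4.
Numerically: E[X] ≈ 6.75.

E[X] = 16 · (3/4)^{3} = 27/4 ≈ 6.75.


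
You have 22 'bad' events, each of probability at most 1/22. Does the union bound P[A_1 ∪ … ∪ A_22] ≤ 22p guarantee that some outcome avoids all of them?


Union bound: P[∪_{i=1}^{22} A_i] ≤ Σ_i P[A_i] ≤ 22·p = 22·(1/22) = 1.
Numerically: 1 ≈ 1.000.
Is 1 < 1? NO.
Since the bound 1 is ≥ 1, the union bound is uninformative here; it does NOT by itself certify existence.

22·p = 1 ≈ 1.000; existence NOT certified by the union bound.


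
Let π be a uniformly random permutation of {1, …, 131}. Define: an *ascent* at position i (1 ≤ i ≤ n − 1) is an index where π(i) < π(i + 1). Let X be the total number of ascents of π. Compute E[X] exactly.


Write X = Σ X_I over i = 1, …, 130, with X_I the indicator of one ascent.
There are 130 indicators.
For each fixed i, the pair (π(i), π(i+1)) is a uniformly random ordered pair of distinct values from {1, …, 131}; by symmetry P[π(i) < π(i+1)] = 1/2.
By linearity: E[X] = 130 · (1/2) = (131 − 1) · (1/2) = 65 ≈ 65.0000.

E[X] = 65 = 65.0000.


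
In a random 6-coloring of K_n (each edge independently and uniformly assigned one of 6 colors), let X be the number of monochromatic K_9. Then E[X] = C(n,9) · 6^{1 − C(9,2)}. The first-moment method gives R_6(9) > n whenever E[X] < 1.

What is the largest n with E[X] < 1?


We need C(n, 9) · 6^{1 − 36} < 1, i.e. C(n, 9) < 6^{36 − 1} = 1719070799748422591028658176.
Check values of n near the boundary:
  n = 4406: C(4406, 9) = 1710356485221788389505285700; 1710356485221788389505285700 < 1719070799748422591028658176? YES
  n = 4407: C(4407, 9) = 1713856532599459170657070050; 1713856532599459170657070050 < 1719070799748422591028658176? YES
  n = 4408: C(4408, 9) = 1717362945146264156457459600; 1717362945146264156457459600 < 1719070799748422591028658176? YES
  n = 4409: C(4409, 9) = 1720875732988608787686577131; 1720875732988608787686577131 < 1719070799748422591028658176? NO
  n = 4410: C(4410, 9) = 1724394906266704102180823710; 1724394906266704102180823710 < 1719070799748422591028658176? NO
The largest n with C(n, 9) < 1719070799748422591028658176 is n = 4408 (where E[X] = 35778394690547169926197075/35813974994758803979763712 ≈ 0.999007). Hence R_6(9) > 4408, i.e. R_6(9) ≥ 4409.

Largest n = 4408; hence R_6(9) > 4408.


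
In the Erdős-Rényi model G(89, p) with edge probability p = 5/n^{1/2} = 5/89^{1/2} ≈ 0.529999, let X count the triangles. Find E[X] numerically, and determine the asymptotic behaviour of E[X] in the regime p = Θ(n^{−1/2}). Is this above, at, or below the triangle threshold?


Number of potential triangles: C(89, 3) = 113564.
Each occurs with probability p³ ≈ (0.529999)³ ≈ 1.48876107e-01.
By linearity: E[X] = C(89, 3)·p³ ≈ 113564 · 1.48876107e-01 ≈ 16906.966186.
Since α = 1/2 < 1, p = c/n^{1/2} ≫ 1/n is above the triangle threshold p ~ 1/n. Asymptotically E[X] ~ (c³/6)·n^{3(1−α)} = (5³/6)·n^{1.5} → ∞; triangles are abundant w.h.p.

E[X] ≈ 16906.966186; in regime p = Θ(1/n^{1/2}) E[X] diverges (above the triangle threshold p ~ 1/n).


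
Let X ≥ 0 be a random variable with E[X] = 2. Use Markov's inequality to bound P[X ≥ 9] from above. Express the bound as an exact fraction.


μ = E[X] = 2, a = 9.
Markov: P[X ≥ 9] ≤ μ/a = (2)/9 = 2/9.
Numerically: ≈ 0.2222.
(Since a = 9 > μ = 2.0000, the bound 2/9 is < 1 and informative.)

P[X ≥ 9] ≤ 2/9 ≈ 0.2222.


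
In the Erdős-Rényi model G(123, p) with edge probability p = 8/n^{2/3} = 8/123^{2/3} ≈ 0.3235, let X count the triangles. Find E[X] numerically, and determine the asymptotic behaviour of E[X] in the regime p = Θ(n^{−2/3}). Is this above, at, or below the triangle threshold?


Number of potential triangles: C(123, 3) = 302621.
Each occurs with probability p³ ≈ (0.3235)³ ≈ 3.384229e-02.
By linearity: E[X] = C(123, 3)·p³ ≈ 302621 · 3.384229e-02 ≈ 10241.3875.
Since α = 2/3 < 1, p = c/n^{2/3} ≫ 1/n is above the triangle threshold p ~ 1/n. Asymptotically E[X] ~ (c³/6)·n^{3(1−α)} = (8³/6)·n^{1} → ∞; triangles are abundant w.h.p.

E[X] ≈ 10241.3875; in regime p = Θ(1/n^{2/3}) E[X] diverges (above the triangle threshold p ~ 1/n).
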